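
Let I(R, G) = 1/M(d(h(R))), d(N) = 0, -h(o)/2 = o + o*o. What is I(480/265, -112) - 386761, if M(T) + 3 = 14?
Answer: -4254370/11 ≈ -3.8676e+5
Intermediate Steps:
h(o) = -2*o - 2*o² (h(o) = -2*(o + o*o) = -2*(o + o²) = -2*o - 2*o²)
M(T) = 11 (M(T) = -3 + 14 = 11)
I(R, G) = 1/11
I(480/265, -112) - 386761 = 1/11 - 386761 = -4254370/11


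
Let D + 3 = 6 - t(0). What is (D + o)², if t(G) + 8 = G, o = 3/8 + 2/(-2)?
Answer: 6889/64 ≈ 107.64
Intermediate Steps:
o = -5/8 (o = 3*(⅛) + 2*(-½) = 3/8 - 1 = -5/8 ≈ -0.62500)
t(G) = -8 + G
D = 11 (D = -3 + (6 - (-8 + 0)) = -3 + (6 - 1*(-8)) = -3 + (6 + 8) = -3 + 14 = 11)
(D + o)² = (11 - 5/8)² = (83/8)² = 6889/64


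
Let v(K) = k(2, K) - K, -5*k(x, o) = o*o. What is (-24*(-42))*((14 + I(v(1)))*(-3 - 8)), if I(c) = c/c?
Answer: -166320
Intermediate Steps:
k(x, o) = -o²/5 (k(x, o) = -o*o/5 = -o²/5)
v(K) = -K - K²/5 (v(K) = -K²/5 - K = -K - K²/5)
I(c) = 1
(-24*(-42))*((14 + I(v(1)))*(-3 - 8)) = (-24*(-42))*((14 + 1)*(-3 - 8)) = 1008*(15*(-11)) = 1008*(-165) = -166320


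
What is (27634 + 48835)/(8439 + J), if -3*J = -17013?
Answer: 76469/14110 ≈ 5.4195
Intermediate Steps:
J = 5671 (J = -⅓*(-17013) = 5671)
(27634 + 48835)/(8439 + J) = (27634 + 48835)/(8439 + 5671) = 76469/14110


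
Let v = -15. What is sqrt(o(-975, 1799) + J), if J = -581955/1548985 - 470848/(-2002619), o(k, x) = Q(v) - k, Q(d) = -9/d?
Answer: sqrt(9386426716637837982276195635)/3102026791715 ≈ 31.232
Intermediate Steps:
o(k, x) = 3/5 - k (o(k, x) = -9/(-15) - k = -9*(-1/15) - k = 3/5 - k)
J = -87219530173/620405358343 (J = -581955*1/1548985 - 470848*(-1/2002619) = -116391/309797 + 470848/2002619 = -87219530173/620405358343 ≈ -0.14058)
sqrt(o(-975, 1799) + J) = sqrt((3/5 - 1*(-975)) - 87219530173/620405358343) = sqrt((3/5 + 975) - 87219530173/620405358343) = sqrt(4878/5 - 87219530173/620405358343) = sqrt(3025901240346289/3102026791715) = sqrt(9386426716637837982276195635)/3102026791715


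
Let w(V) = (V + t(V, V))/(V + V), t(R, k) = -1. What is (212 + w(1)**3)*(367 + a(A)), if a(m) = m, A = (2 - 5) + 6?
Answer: 78440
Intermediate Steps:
w(V) = (-1 + V)/(2*V) (w(V) = (V - 1)/(V + V) = (-1 + V)/((2*V)) = (-1 + V)*(1/(2*V)) = (-1 + V)/(2*V))
A = 3 (A = -3 + 6 = 3)
(212 + w(1)**3)*(367 + a(A)) = (212 + ((1/2)*(-1 + 1)/1)**3)*(367 + 3) = (212 + ((1/2)*1*0)**3)*370 = (212 + 0**3)*370 = (212 + 0)*370 = 212*370 = 78440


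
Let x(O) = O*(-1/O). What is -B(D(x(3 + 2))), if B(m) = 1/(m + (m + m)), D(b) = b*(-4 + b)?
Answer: -1/15 ≈ -0.066667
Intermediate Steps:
x(O) = -1
B(m) = 1/(3*m) (B(m) = 1/(m + 2*m) = 1/(3*m))
-B(D(x(3 + 2))) = -1/(3*((-(-4 - 1)))) = -1/(3*((-1*(-5)))) = -1/(3*5) = -1*1/15 = -1/15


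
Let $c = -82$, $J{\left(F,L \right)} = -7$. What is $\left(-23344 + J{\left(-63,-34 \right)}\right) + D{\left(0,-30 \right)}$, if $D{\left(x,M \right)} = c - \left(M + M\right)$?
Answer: $-23373$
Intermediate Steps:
$D{\left(x,M \right)} = -82 - 2 M$ ($D{\left(x,M \right)} = -82 - \left(M + M\right) = -82 - 2 M$)
$\left(-23344 + J{\left(-63,-34 \right)}\right) + D{\left(0,-30 \right)} = \left(-23344 - 7\right) - 22 = -23351 + \left(-82 + 60\right) = -23351 - 22 = -23373$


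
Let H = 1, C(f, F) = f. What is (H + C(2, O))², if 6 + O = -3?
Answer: 9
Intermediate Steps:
O = -9 (O = -6 - 3 = -9)
(H + C(2, O))² = (1 + 2)² = 3² = 9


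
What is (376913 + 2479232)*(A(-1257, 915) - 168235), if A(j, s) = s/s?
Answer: -480500697930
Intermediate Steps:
A(j, s) = 1
(376913 + 2479232)*(A(-1257, 915) - 168235) = (376913 + 2479232)*(1 - 168235) = 2856145*(-168234) = -480500697930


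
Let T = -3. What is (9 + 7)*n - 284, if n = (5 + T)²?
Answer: -220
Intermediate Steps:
n = 4 (n = (5 - 3)² = 2² = 4)
(9 + 7)*n - 284 = (9 + 7)*4 - 284 = 16*4 - 284 = 64 - 284 = -220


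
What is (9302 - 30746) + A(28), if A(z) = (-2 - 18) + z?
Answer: -21436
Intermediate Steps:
A(z) = -20 + z
(9302 - 30746) + A(28) = (9302 - 30746) + (-20 + 28) = -21444 + 8 = -21436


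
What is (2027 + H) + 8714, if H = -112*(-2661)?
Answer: 308773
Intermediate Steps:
H = 298032
(2027 + H) + 8714 = (2027 + 298032) + 8714 = 300059 + 8714 = 308773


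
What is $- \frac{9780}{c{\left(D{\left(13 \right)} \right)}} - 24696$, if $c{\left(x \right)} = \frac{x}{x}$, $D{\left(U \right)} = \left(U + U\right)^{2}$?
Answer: $-34476$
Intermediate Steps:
$D{\left(U \right)} = 4 U^{2}$ ($D{\left(U \right)} = \left(2 U\right)^{2} = 4 U^{2}$)
$c{\left(x \right)} = 1$
$- \frac{9780}{c{\left(D{\left(13 \right)} \right)}} - 24696 = - \frac{9780}{1} - 24696 = \left(-9780\right) 1 - 24696 = -9780 - 24696 = -34476$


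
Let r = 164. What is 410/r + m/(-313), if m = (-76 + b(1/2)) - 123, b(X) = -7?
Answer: 1977/626 ≈ 3.1581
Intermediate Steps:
m = -206 (m = (-76 - 7) - 123 = -83 - 123 = -206)
410/r + m/(-313) = 410/164 - 206/(-313) = 410*(1/164) - 206*(-1/313) = 5/2 + 206/313 = 1977/626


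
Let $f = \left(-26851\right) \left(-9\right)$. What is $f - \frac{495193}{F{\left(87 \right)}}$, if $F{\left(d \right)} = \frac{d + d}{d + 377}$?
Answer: $- \frac{3236567}{3} \approx -1.0789 \cdot 10^{6}$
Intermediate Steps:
$F{\left(d \right)} = \frac{2 d}{377 + d}$
$f = 241659$
$f - \frac{495193}{F{\left(87 \right)}} = 241659 - \frac{495193}{2 \cdot 87 \frac{1}{377 + 87}} = 241659 - \frac{495193}{2 \cdot 87 \cdot \frac{1}{464}} = 241659 - \frac{495193}{\frac{3}{8}} = 241659 - \frac{3961544}{3} = - \frac{3236567}{3}$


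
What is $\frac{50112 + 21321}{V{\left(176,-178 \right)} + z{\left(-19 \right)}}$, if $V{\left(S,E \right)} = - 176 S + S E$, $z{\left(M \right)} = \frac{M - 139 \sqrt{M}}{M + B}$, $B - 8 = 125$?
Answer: $- \frac{1522096149825}{1327578750598} + \frac{29787561 i \sqrt{19}}{1327578750598} \approx -1.1465 + 9.7803 \cdot 10^{-5} i$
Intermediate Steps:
$B = 133$ ($B = 8 + 125 = 133$)
$z{\left(M \right)} = \frac{M - 139 \sqrt{M}}{133 + M}$ ($z{\left(M \right)} = \frac{M - 139 \sqrt{M}}{M + 133} = \frac{M - 139 \sqrt{M}}{133 + M}$)
$V{\left(S,E \right)} = - 176 S + E S$
$\frac{50112 + 21321}{V{\left(176,-178 \right)} + z{\left(-19 \right)}} = \frac{50112 + 21321}{176 \left(-176 - 178\right) + \frac{-19 - 139 \sqrt{-19}}{133 - 19}} = \frac{71433}{176 \left(-354\right) + \frac{-19 - 139 i \sqrt{19}}{114}} = \frac{71433}{-62304 + \frac{-19 - 139 i \sqrt{19}}{114}} = \frac{71433}{-62304 - \left(\frac{1}{6} + \frac{139 i \sqrt{19}}{114}\right)} = \frac{71433}{- \frac{373825}{6} - \frac{139 i \sqrt{19}}{114}}$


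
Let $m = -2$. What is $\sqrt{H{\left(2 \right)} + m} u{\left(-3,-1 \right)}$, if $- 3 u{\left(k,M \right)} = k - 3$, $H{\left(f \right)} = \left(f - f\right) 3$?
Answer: $2 i \sqrt{2} \approx 2.8284 i$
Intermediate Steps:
$H{\left(f \right)} = 0$ ($H{\left(f \right)} = 0 \cdot 3 = 0$)
$u{\left(k,M \right)} = 1 - \frac{k}{3}$ ($u{\left(k,M \right)} = - \frac{k - 3}{3} = - \frac{-3 + k}{3} = 1 - \frac{k}{3}$)
$\sqrt{H{\left(2 \right)} + m} u{\left(-3,-1 \right)} = \sqrt{0 - 2} \left(1 - -1\right) = \sqrt{-2} \left(1 + 1\right) = i \sqrt{2} \cdot 2 = 2 i \sqrt{2}$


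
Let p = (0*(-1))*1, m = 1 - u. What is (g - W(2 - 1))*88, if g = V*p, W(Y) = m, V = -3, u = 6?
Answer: 440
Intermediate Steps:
m = -5 (m = 1 - 1*6 = 1 - 6 = -5)
p = 0 (p = 0*1 = 0)
W(Y) = -5
g = 0 (g = -3*0 = 0)
(g - W(2 - 1))*88 = (0 - 1*(-5))*88 = (0 + 5)*88 = 5*88 = 440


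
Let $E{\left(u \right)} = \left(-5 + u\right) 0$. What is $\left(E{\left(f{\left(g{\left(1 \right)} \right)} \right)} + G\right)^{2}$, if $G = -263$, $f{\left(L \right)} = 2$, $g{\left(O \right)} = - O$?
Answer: $69169$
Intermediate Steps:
$E{\left(u \right)} = 0$
$\left(E{\left(f{\left(g{\left(1 \right)} \right)} \right)} + G\right)^{2} = \left(0 - 263\right)^{2} = \left(-263\right)^{2} = 69169$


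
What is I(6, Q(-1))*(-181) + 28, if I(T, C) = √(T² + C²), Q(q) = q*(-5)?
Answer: 28 - 181*√61 ≈ -1385.7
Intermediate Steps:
Q(q) = -5*q
I(T, C) = √(C² + T²)
I(6, Q(-1))*(-181) + 28 = √((-5*(-1))² + 6²)*(-181) + 28 = √(5² + 36)*(-181) + 28 = √(25 + 36)*(-181) + 28 = √61*(-181) + 28 = -181*√61 + 28 = 28 - 181*√61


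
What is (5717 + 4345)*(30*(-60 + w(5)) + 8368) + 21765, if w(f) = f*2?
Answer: 69127581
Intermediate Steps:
w(f) = 2*f
(5717 + 4345)*(30*(-60 + w(5)) + 8368) + 21765 = (5717 + 4345)*(30*(-60 + 2*5) + 8368) + 21765 = 10062*(30*(-60 + 10) + 8368) + 21765 = 10062*(30*(-50) + 8368) + 21765 = 10062*(-1500 + 8368) + 21765 = 10062*6868 + 21765 = 69105816 + 21765 = 69127581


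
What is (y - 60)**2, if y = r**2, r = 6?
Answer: 576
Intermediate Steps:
y = 36 (y = 6**2 = 36)
(y - 60)**2 = (36 - 60)**2 = (-24)**2 = 576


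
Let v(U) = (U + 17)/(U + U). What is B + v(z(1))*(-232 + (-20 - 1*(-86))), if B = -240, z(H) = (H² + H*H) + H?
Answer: -2380/3 ≈ -793.33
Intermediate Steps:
z(H) = H + 2*H² (z(H) = (H² + H²) + H = 2*H² + H = H + 2*H²)
v(U) = (17 + U)/(2*U) (v(U) = (17 + U)/((2*U)) = (17 + U)*(1/(2*U)) = (17 + U)/(2*U))
B + v(z(1))*(-232 + (-20 - 1*(-86))) = -240 + ((17 + 1*(1 + 2*1))/(2*((1*(1 + 2*1)))))*(-232 + (-20 - 1*(-86))) = -240 + ((17 + 1*(1 + 2))/(2*((1*(1 + 2)))))*(-232 + (-20 + 86)) = -240 + ((17 + 1*3)/(2*((1*3))))*(-232 + 66) = -240 + ((½)*(17 + 3)/3)*(-166) = -240 + ((½)*(⅓)*20)*(-166) = -240 + (10/3)*(-166) = -240 - 1660/3 = -2380/3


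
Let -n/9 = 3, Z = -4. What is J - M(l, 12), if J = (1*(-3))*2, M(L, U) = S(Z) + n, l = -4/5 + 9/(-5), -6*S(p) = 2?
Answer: 64/3 ≈ 21.333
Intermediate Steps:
S(p) = -⅓ (S(p) = -⅙*2 = -⅓)
n = -27 (n = -9*3 = -27)
l = -13/5 (l = -4*⅕ + 9*(-⅕) = -⅘ - 9/5 = -13/5 ≈ -2.6000)
M(L, U) = -82/3 (M(L, U) = -⅓ - 27 = -82/3)
J = -6 (J = -3*2 = -6)
J - M(l, 12) = -6 - 1*(-82/3) = -6 + 82/3 = 64/3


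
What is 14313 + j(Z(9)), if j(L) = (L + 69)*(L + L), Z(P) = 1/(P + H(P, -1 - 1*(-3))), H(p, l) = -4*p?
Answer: 10430453/729 ≈ 14308.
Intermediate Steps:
Z(P) = -1/(3*P) (Z(P) = 1/(P - 4*P) = 1/(-3*P) = -1/(3*P))
j(L) = 2*L*(69 + L) (j(L) = (69 + L)*(2*L) = 2*L*(69 + L))
14313 + j(Z(9)) = 14313 + 2*(-⅓/9)*(69 - ⅓/9) = 14313 + 2*(-⅓*⅑)*(69 - ⅓*⅑) = 14313 + 2*(-1/27)*(69 - 1/27) = 14313 + 2*(-1/27)*(1862/27) = 14313 - 3724/729 = 10430453/729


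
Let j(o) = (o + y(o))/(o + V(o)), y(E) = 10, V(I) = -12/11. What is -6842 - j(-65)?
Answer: -4974739/727 ≈ -6842.8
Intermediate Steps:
V(I) = -12/11 (V(I) = -12*1/11 = -12/11)
j(o) = (10 + o)/(-12/11 + o) (j(o) = (o + 10)/(o - 12/11) = (10 + o)/(-12/11 + o))
-6842 - j(-65) = -6842 - 11*(10 - 65)/(-12 + 11*(-65)) = -6842 - 11*(-55)/(-12 - 715) = -6842 - 11*(-55)/(-727) = -6842 - 11*(-1)*(-55)/727 = -6842 - 1*605/727 = -6842 - 605/727 = -4974739/727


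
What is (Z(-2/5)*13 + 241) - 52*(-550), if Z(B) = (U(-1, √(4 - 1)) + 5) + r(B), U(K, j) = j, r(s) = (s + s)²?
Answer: 722858/25 + 13*√3 ≈ 28937.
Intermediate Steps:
r(s) = 4*s² (r(s) = (2*s)² = 4*s²)
Z(B) = 5 + √3 + 4*B² (Z(B) = (√(4 - 1) + 5) + 4*B² = (√3 + 5) + 4*B² = (5 + √3) + 4*B² = 5 + √3 + 4*B²)
(Z(-2/5)*13 + 241) - 52*(-550) = ((5 + √3 + 4*(-2/5)²)*13 + 241) - 52*(-550) = ((5 + √3 + 4*(-2*⅕)²)*13 + 241) - 1*(-28600) = ((5 + √3 + 4*(-⅖)²)*13 + 241) + 28600 = ((5 + √3 + 4*(4/25))*13 + 241) + 28600 = ((5 + √3 + 16/25)*13 + 241) + 28600 = ((141/25 + √3)*13 + 241) + 28600 = ((1833/25 + 13*√3) + 241) + 28600 = (7858/25 + 13*√3) + 28600 = 722858/25 + 13*√3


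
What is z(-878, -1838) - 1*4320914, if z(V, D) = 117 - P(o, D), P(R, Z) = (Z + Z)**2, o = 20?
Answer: -17833773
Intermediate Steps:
P(R, Z) = 4*Z**2 (P(R, Z) = (2*Z)**2 = 4*Z**2)
z(V, D) = 117 - 4*D**2
z(-878, -1838) - 1*4320914 = (117 - 4*(-1838)**2) - 1*4320914 = (117 - 4*3378244) - 4320914 = (117 - 13512976) - 4320914 = -13512859 - 4320914 = -17833773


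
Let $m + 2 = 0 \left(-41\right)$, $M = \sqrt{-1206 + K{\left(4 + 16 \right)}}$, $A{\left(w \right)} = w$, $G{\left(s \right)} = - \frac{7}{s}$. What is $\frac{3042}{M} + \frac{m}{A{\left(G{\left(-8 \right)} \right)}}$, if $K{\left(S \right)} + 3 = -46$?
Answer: $- \frac{16}{7} - \frac{3042 i \sqrt{1255}}{1255} \approx -2.2857 - 85.869 i$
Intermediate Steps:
$K{\left(S \right)} = -49$ ($K{\left(S \right)} = -3 - 46 = -49$)
$M = i \sqrt{1255}$ ($M = \sqrt{-1206 - 49} = \sqrt{-1255} = i \sqrt{1255} \approx 35.426 i$)
$m = -2$ ($m = -2 + 0 \left(-41\right) = -2 + 0 = -2$)
$\frac{3042}{M} + \frac{m}{A{\left(G{\left(-8 \right)} \right)}} = \frac{3042}{i \sqrt{1255}} - \frac{2}{\left(-7\right) \frac{1}{-8}} = 3042 \left(- \frac{i \sqrt{1255}}{1255}\right) - \frac{2}{\left(-7\right) \left(- \frac{1}{8}\right)} = - \frac{3042 i \sqrt{1255}}{1255} - \frac{2}{\frac{7}{8}} = - \frac{3042 i \sqrt{1255}}{1255} - \frac{16}{7} = - \frac{16}{7} - \frac{3042 i \sqrt{1255}}{1255}$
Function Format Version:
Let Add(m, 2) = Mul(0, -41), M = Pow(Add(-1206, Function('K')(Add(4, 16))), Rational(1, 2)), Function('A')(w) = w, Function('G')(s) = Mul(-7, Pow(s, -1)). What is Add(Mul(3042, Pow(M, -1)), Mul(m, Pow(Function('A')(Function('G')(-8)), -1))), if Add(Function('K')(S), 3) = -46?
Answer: Add(Rational(-16, 7), Mul(Rational(-3042, 1255), I, Pow(1255, Rational(1, 2)))) ≈ Add(-2.2857, Mul(-85.869, I))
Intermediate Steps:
Function('K')(S) = -49 (Function('K')(S) = Add(-3, -46) = -49)
M = Mul(I, Pow(1255, Rational(1, 2))) (M = Pow(Add(-1206, -49), Rational(1, 2)) = Pow(-1255, Rational(1, 2)) = Mul(I, Pow(1255, Rational(1, 2))) ≈ Mul(35.426, I))
m = -2 (m = Add(-2, Mul(0, -41)) = Add(-2, 0) = -2)
Add(Mul(3042, Pow(M, -1)), Mul(m, Pow(Function('A')(Function('G')(-8)), -1))) = Add(Mul(3042, Pow(Mul(I, Pow(1255, Rational(1, 2))), -1)), Mul(-2, Pow(Mul(-7, Pow(-8, -1)), -1))) = Add(Mul(3042, Mul(Rational(-1, 1255), I, Pow(1255, Rational(1, 2)))), Mul(-2, Pow(Mul(-7, Rational(-1, 8)), -1))) = Add(Mul(Rational(-3042, 1255), I, Pow(1255, Rational(1, 2))), Mul(-2, Pow(Rational(7, 8), -1))) = Add(Mul(Rational(-3042, 1255), I, Pow(1255, Rational(1, 2))), Mul(-2, Rational(8, 7))) = Add(Mul(Rational(-3042, 1255), I, Pow(1255, Rational(1, 2))), Rational(-16, 7)) = Add(Rational(-16, 7), Mul(Rational(-3042, 1255), I, Pow(1255, Rational(1, 2))))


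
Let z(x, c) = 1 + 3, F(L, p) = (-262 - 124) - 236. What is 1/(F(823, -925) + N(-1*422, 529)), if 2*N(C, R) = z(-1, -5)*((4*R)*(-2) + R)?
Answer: -1/8028 ≈ -0.00012456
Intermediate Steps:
F(L, p) = -622 (F(L, p) = -386 - 236 = -622)
z(x, c) = 4
N(C, R) = -14*R (N(C, R) = (4*((4*R)*(-2) + R))/2 = (4*(-8*R + R))/2 = (4*(-7*R))/2 = (-28*R)/2 = -14*R)
1/(F(823, -925) + N(-1*422, 529)) = 1/(-622 - 14*529) = 1/(-622 - 7406) = 1/(-8028) = -1/8028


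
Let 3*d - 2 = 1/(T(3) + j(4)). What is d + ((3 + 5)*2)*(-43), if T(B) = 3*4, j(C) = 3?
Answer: -30929/45 ≈ -687.31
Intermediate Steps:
T(B) = 12
d = 31/45 (d = 2/3 + 1/(3*(12 + 3)) = 2/3 + (1/3)/15 = 2/3 + (1/3)*(1/15) = 2/3 + 1/45 = 31/45 ≈ 0.68889)
d + ((3 + 5)*2)*(-43) = 31/45 + ((3 + 5)*2)*(-43) = 31/45 + (8*2)*(-43) = 31/45 + 16*(-43) = 31/45 - 688 = -30929/45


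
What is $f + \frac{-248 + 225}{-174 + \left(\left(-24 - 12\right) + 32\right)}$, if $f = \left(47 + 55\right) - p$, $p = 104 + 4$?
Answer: $- \frac{1045}{178} \approx -5.8708$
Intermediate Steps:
$p = 108$
$f = -6$ ($f = \left(47 + 55\right) - 108 = 102 - 108 = -6$)
$f + \frac{-248 + 225}{-174 + \left(\left(-24 - 12\right) + 32\right)} = -6 + \frac{-248 + 225}{-174 + \left(\left(-24 - 12\right) + 32\right)} = -6 - \frac{23}{-174 + \left(-36 + 32\right)} = -6 - \frac{23}{-174 - 4} = -6 - \frac{23}{-178} = -6 - - \frac{23}{178} = -6 + \frac{23}{178} = - \frac{1045}{178}$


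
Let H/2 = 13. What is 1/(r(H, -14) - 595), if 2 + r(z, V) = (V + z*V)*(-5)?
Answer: 1/1293 ≈ 0.00077340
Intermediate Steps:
H = 26 (H = 2*13 = 26)
r(z, V) = -2 - 5*V - 5*V*z (r(z, V) = -2 + (V + z*V)*(-5) = -2 + (V + V*z)*(-5) = -2 + (-5*V - 5*V*z) = -2 - 5*V - 5*V*z)
1/(r(H, -14) - 595) = 1/((-2 - 5*(-14) - 5*(-14)*26) - 595) = 1/((-2 + 70 + 1820) - 595) = 1/(1888 - 595) = 1/1293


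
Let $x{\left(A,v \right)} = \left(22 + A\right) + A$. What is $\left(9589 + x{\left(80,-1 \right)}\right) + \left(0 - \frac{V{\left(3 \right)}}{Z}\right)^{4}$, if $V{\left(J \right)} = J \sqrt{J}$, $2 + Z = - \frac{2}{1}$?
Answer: $\frac{2502105}{256} \approx 9773.8$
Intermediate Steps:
$Z = -4$ ($Z = -2 - \frac{2}{1} = -2 - 2 = -4$)
$V{\left(J \right)} = J^{\frac{3}{2}}$
$x{\left(A,v \right)} = 22 + 2 A$
$\left(9589 + x{\left(80,-1 \right)}\right) + \left(0 - \frac{V{\left(3 \right)}}{Z}\right)^{4} = \left(9589 + \left(22 + 2 \cdot 80\right)\right) + \left(0 - \frac{3^{\frac{3}{2}}}{-4}\right)^{4} = \left(9589 + \left(22 + 160\right)\right) + \left(0 - 3 \sqrt{3} \left(- \frac{1}{4}\right)\right)^{4} = \left(9589 + 182\right) + \left(0 - - \frac{3 \sqrt{3}}{4}\right)^{4} = 9771 + \left(0 + \frac{3 \sqrt{3}}{4}\right)^{4} = 9771 + \left(\frac{3 \sqrt{3}}{4}\right)^{4} = 9771 + \frac{729}{256} = \frac{2502105}{256}$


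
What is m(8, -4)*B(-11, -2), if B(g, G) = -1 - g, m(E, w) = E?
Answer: 80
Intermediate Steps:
m(8, -4)*B(-11, -2) = 8*(-1 - 1*(-11)) = 8*(-1 + 11) = 8*10 = 80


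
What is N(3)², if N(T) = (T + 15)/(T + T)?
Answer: 9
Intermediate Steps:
N(T) = (15 + T)/(2*T) (N(T) = (15 + T)/((2*T)) = (15 + T)*(1/(2*T)) = (15 + T)/(2*T))
N(3)² = ((½)*(15 + 3)/3)² = ((½)*(⅓)*18)² = 3² = 9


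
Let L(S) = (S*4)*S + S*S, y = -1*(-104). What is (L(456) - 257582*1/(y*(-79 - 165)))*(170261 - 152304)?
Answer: 18221642849759/976 ≈ 1.8670e+10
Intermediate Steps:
y = 104
L(S) = 5*S² (L(S) = (4*S)*S + S² = 4*S² + S² = 5*S²)
(L(456) - 257582*1/(y*(-79 - 165)))*(170261 - 152304) = (5*456² - 257582*1/(104*(-79 - 165)))*(170261 - 152304) = (5*207936 - 257582/(104*(-244)))*17957 = (1039680 - 257582/(-25376))*17957 = (1039680 - 257582*(-1/25376))*17957 = (1039680 + 9907/976)*17957 = (1014737587/976)*17957 = 18221642849759/976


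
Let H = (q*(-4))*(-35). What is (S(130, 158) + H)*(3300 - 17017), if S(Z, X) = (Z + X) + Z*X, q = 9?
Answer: -302981096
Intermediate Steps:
H = 1260 (H = (9*(-4))*(-35) = -36*(-35) = 1260)
S(Z, X) = X + Z + X*Z (S(Z, X) = (X + Z) + X*Z = X + Z + X*Z)
(S(130, 158) + H)*(3300 - 17017) = ((158 + 130 + 158*130) + 1260)*(3300 - 17017) = ((158 + 130 + 20540) + 1260)*(-13717) = (20828 + 1260)*(-13717) = 22088*(-13717) = -302981096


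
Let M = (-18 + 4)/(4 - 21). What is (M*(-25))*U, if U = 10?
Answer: -3500/17 ≈ -205.88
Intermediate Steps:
M = 14/17 (M = -14/(-17) = -14*(-1/17) = 14/17 ≈ 0.82353)
(M*(-25))*U = ((14/17)*(-25))*10 = -350/17*10 = -3500/17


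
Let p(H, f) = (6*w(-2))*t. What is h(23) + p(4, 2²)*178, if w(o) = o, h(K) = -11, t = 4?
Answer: -8555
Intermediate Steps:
p(H, f) = -48 (p(H, f) = (6*(-2))*4 = -12*4 = -48)
h(23) + p(4, 2²)*178 = -11 - 48*178 = -11 - 8544 = -8555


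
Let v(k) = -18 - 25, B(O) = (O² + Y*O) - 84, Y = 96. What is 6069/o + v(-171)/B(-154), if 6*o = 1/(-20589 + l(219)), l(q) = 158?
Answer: -6582685792075/8848 ≈ -7.4397e+8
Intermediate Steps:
B(O) = -84 + O² + 96*O (B(O) = (O² + 96*O) - 84 = -84 + O² + 96*O)
v(k) = -43
o = -1/122586 (o = 1/(6*(-20589 + 158)) = (⅙)/(-20431) = (⅙)*(-1/20431) = -1/122586 ≈ -8.1575e-6)
6069/o + v(-171)/B(-154) = 6069/(-1/122586) - 43/(-84 + (-154)² + 96*(-154)) = 6069*(-122586) - 43/(-84 + 23716 - 14784) = -743974434 - 43/8848 = -6582685792075/8848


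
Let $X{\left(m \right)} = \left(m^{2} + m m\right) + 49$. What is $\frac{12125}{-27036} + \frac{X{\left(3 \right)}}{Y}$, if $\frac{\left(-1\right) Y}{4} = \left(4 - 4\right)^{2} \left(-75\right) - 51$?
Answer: $- \frac{27587}{229806} \approx -0.12004$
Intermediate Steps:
$X{\left(m \right)} = 49 + 2 m^{2}$ ($X{\left(m \right)} = \left(m^{2} + m^{2}\right) + 49 = 2 m^{2} + 49 = 49 + 2 m^{2}$)
$Y = 204$ ($Y = - 4 \left(\left(4 - 4\right)^{2} \left(-75\right) - 51\right) = - 4 \left(0^{2} \left(-75\right) - 51\right) = - 4 \left(0 \left(-75\right) - 51\right) = - 4 \left(0 - 51\right) = \left(-4\right) \left(-51\right) = 204$)
$\frac{12125}{-27036} + \frac{X{\left(3 \right)}}{Y} = \frac{12125}{-27036} + \frac{49 + 2 \cdot 3^{2}}{204} = 12125 \left(- \frac{1}{27036}\right) + \left(49 + 2 \cdot 9\right) \frac{1}{204} = - \frac{12125}{27036} + \left(49 + 18\right) \frac{1}{204} = - \frac{12125}{27036} + 67 \cdot \frac{1}{204} = - \frac{12125}{27036} + \frac{67}{204} = - \frac{27587}{229806}$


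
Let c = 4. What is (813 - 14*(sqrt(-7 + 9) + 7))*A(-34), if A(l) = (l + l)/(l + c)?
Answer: 4862/3 - 476*sqrt(2)/15 ≈ 1575.8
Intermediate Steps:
A(l) = 2*l/(4 + l) (A(l) = (l + l)/(l + 4) = (2*l)/(4 + l) = 2*l/(4 + l))
(813 - 14*(sqrt(-7 + 9) + 7))*A(-34) = (813 - 14*(sqrt(-7 + 9) + 7))*(2*(-34)/(4 - 34)) = (813 - 14*(sqrt(2) + 7))*(2*(-34)/(-30)) = (813 - 14*(7 + sqrt(2)))*(2*(-34)*(-1/30)) = (813 + (-98 - 14*sqrt(2)))*(34/15) = (715 - 14*sqrt(2))*(34/15) = 4862/3 - 476*sqrt(2)/15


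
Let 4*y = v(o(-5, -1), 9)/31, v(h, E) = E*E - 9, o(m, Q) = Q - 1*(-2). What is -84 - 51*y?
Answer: -3522/31 ≈ -113.61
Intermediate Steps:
o(m, Q) = 2 + Q (o(m, Q) = Q + 2 = 2 + Q)
v(h, E) = -9 + E**2 (v(h, E) = E**2 - 9 = -9 + E**2)
y = 18/31 (y = ((-9 + 9**2)/31)/4 = ((-9 + 81)*(1/31))/4 = (72*(1/31))/4 = (1/4)*(72/31) = 18/31 ≈ 0.58065)
-84 - 51*y = -84 - 51*18/31 = -84 - 918/31 = -3522/31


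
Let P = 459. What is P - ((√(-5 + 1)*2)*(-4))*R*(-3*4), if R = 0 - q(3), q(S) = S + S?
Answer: 459 + 1152*I ≈ 459.0 + 1152.0*I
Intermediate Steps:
q(S) = 2*S
R = -6 (R = 0 - 2*3 = 0 - 1*6 = 0 - 6 = -6)
P - ((√(-5 + 1)*2)*(-4))*R*(-3*4) = 459 - ((√(-5 + 1)*2)*(-4))*(-6)*(-3*4) = 459 - ((√(-4)*2)*(-4))*(-6)*(-12) = 459 - (((2*I)*2)*(-4))*(-6)*(-12) = 459 - ((4*I)*(-4))*(-6)*(-12) = 459 - -16*I*(-6)*(-12) = 459 - 96*I*(-12) = 459 - (-1152)*I = 459 + 1152*I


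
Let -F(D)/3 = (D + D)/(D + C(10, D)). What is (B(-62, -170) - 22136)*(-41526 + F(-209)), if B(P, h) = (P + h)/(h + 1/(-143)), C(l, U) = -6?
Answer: 961003003616256/1045373 ≈ 9.1929e+8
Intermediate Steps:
B(P, h) = (P + h)/(-1/143 + h) (B(P, h) = (P + h)/(h - 1/143) = (P + h)/(-1/143 + h))
F(D) = -6*D/(-6 + D) (F(D) = -3*(D + D)/(D - 6) = -3*2*D/(-6 + D) = -6*D/(-6 + D))
(B(-62, -170) - 22136)*(-41526 + F(-209)) = (143*(-62 - 170)/(-1 + 143*(-170)) - 22136)*(-41526 - 6*(-209)/(-6 - 209)) = (143*(-232)/(-1 - 24310) - 22136)*(-41526 - 6*(-209)/(-215)) = (143*(-232)/(-24311) - 22136)*(-41526 - 6*(-209)*(-1/215)) = (143*(-1/24311)*(-232) - 22136)*(-41526 - 1254/215) = (33176/24311 - 22136)*(-8929344/215) = -538115120/24311*(-8929344/215) = 961003003616256/1045373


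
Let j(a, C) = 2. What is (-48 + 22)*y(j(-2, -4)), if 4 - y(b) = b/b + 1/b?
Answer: -65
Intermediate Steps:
y(b) = 3 - 1/b (y(b) = 4 - (b/b + 1/b) = 4 - (1 + 1/b) = 4 + (-1 - 1/b) = 3 - 1/b)
(-48 + 22)*y(j(-2, -4)) = (-48 + 22)*(3 - 1/2) = -26*(3 - 1*½) = -26*(3 - ½) = -26*5/2 = -65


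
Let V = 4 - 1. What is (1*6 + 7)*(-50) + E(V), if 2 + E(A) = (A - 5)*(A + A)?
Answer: -664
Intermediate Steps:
V = 3
E(A) = -2 + 2*A*(-5 + A) (E(A) = -2 + (A - 5)*(A + A) = -2 + (-5 + A)*(2*A) = -2 + 2*A*(-5 + A))
(1*6 + 7)*(-50) + E(V) = (1*6 + 7)*(-50) + (-2 - 10*3 + 2*3**2) = (6 + 7)*(-50) + (-2 - 30 + 2*9) = 13*(-50) + (-2 - 30 + 18) = -650 - 14 = -664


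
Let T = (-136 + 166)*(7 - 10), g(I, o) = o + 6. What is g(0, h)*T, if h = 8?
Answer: -1260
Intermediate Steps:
g(I, o) = 6 + o
T = -90 (T = 30*(-3) = -90)
g(0, h)*T = (6 + 8)*(-90) = 14*(-90) = -1260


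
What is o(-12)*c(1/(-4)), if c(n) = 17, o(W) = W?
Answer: -204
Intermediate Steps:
o(-12)*c(1/(-4)) = -12*17 = -204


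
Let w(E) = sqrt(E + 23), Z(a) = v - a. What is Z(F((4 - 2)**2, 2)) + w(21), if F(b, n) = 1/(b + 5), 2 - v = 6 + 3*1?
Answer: -64/9 + 2*sqrt(11) ≈ -0.47786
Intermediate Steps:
v = -7 (v = 2 - (6 + 3*1) = 2 - (6 + 3) = 2 - 1*9 = 2 - 9 = -7)
F(b, n) = 1/(5 + b)
Z(a) = -7 - a
w(E) = sqrt(23 + E)
Z(F((4 - 2)**2, 2)) + w(21) = (-7 - 1/(5 + (4 - 2)**2)) + sqrt(23 + 21) = (-7 - 1/(5 + 2**2)) + sqrt(44) = (-7 - 1/(5 + 4)) + 2*sqrt(11) = (-7 - 1/9) + 2*sqrt(11) = -64/9 + 2*sqrt(11)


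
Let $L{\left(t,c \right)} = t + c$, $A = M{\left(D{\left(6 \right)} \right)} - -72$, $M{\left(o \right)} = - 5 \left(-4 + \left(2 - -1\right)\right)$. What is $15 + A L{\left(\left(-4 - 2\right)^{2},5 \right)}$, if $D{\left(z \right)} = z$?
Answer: $3172$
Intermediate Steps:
$M{\left(o \right)} = 5$ ($M{\left(o \right)} = - 5 \left(-4 + \left(2 + 1\right)\right) = - 5 \left(-4 + 3\right) = \left(-5\right) \left(-1\right) = 5$)
$A = 77$ ($A = 5 - -72 = 5 + 72 = 77$)
$L{\left(t,c \right)} = c + t$
$15 + A L{\left(\left(-4 - 2\right)^{2},5 \right)} = 15 + 77 \left(5 + \left(-4 - 2\right)^{2}\right) = 15 + 77 \left(5 + \left(-6\right)^{2}\right) = 15 + 77 \left(5 + 36\right) = 15 + 77 \cdot 41 = 15 + 3157 = 3172$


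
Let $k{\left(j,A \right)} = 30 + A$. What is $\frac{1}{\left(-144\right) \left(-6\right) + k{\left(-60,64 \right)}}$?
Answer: $\frac{1}{958} \approx 0.0010438$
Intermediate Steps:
$\frac{1}{\left(-144\right) \left(-6\right) + k{\left(-60,64 \right)}} = \frac{1}{\left(-144\right) \left(-6\right) + \left(30 + 64\right)} = \frac{1}{864 + 94} = \frac{1}{958}$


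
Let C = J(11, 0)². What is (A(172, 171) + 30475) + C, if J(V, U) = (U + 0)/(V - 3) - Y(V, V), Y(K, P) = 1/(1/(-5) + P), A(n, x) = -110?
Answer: 88544365/2916 ≈ 30365.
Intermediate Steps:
Y(K, P) = 1/(-⅕ + P) (Y(K, P) = 1/(1*(-⅕) + P) = 1/(-⅕ + P))
J(V, U) = -5/(-1 + 5*V) + U/(-3 + V) (J(V, U) = (U + 0)/(V - 3) - 5/(-1 + 5*V) = U/(-3 + V) - 5/(-1 + 5*V) = -5/(-1 + 5*V) + U/(-3 + V))
C = 25/2916 (C = ((15 - 5*11 + 0*(-1 + 5*11))/((-1 + 5*11)*(-3 + 11)))² = ((15 - 55 + 0*(-1 + 55))/((-1 + 55)*8))² = ((⅛)*(15 - 55 + 0*54)/54)² = ((1/54)*(⅛)*(15 - 55 + 0))² = ((1/54)*(⅛)*(-40))² = (-5/54)² = 25/2916 ≈ 0.0085734)
(A(172, 171) + 30475) + C = (-110 + 30475) + 25/2916 = 30365 + 25/2916 = 88544365/2916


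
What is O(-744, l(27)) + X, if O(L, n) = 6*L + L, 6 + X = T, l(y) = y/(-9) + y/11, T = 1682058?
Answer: 1676844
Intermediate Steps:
l(y) = -2*y/99 (l(y) = y*(-⅑) + y*(1/11) = -y/9 + y/11 = -2*y/99)
X = 1682052 (X = -6 + 1682058 = 1682052)
O(L, n) = 7*L
O(-744, l(27)) + X = 7*(-744) + 1682052 = -5208 + 1682052 = 1676844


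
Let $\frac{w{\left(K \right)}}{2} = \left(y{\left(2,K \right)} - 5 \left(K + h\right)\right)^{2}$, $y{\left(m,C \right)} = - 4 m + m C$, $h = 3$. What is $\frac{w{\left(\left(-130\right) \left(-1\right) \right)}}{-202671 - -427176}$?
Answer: $\frac{341138}{224505} \approx 1.5195$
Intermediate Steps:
$y{\left(m,C \right)} = - 4 m + C m$
$w{\left(K \right)} = 2 \left(-23 - 3 K\right)^{2}$ ($w{\left(K \right)} = 2 \left(2 \left(-4 + K\right) - 5 \left(K + 3\right)\right)^{2} = 2 \left(\left(-8 + 2 K\right) - 5 \left(3 + K\right)\right)^{2} = 2 \left(\left(-8 + 2 K\right) - \left(15 + 5 K\right)\right)^{2} = 2 \left(-23 - 3 K\right)^{2}$)
$\frac{w{\left(\left(-130\right) \left(-1\right) \right)}}{-202671 - -427176} = \frac{2 \left(23 + 3 \left(\left(-130\right) \left(-1\right)\right)\right)^{2}}{-202671 - -427176} = \frac{2 \left(23 + 3 \cdot 130\right)^{2}}{-202671 + 427176} = \frac{2 \left(23 + 390\right)^{2}}{224505} = 2 \cdot 413^{2} \cdot \frac{1}{224505} = 2 \cdot 170569 \cdot \frac{1}{224505} = 341138 \cdot \frac{1}{224505} = \frac{341138}{224505}$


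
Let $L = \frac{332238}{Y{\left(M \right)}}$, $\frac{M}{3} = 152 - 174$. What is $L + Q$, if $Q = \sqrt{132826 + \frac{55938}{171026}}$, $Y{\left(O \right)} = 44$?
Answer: $\frac{166119}{22} + \frac{\sqrt{971288952858691}}{85513} \approx 7915.3$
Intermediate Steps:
$M = -66$ ($M = 3 \left(152 - 174\right) = 3 \left(-22\right) = -66$)
$Q = \frac{\sqrt{971288952858691}}{85513}$ ($Q = \sqrt{132826 + 55938 \cdot \frac{1}{171026}} = \sqrt{132826 + \frac{27969}{85513}} = \sqrt{\frac{11358377707}{85513}} = \frac{\sqrt{971288952858691}}{85513} \approx 364.45$)
$L = \frac{166119}{22}$ ($L = \frac{332238}{44} = 332238 \cdot \frac{1}{44} = \frac{166119}{22} \approx 7550.9$)
$L + Q = \frac{166119}{22} + \frac{\sqrt{971288952858691}}{85513}$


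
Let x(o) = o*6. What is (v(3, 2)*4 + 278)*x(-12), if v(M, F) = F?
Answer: -20592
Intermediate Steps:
x(o) = 6*o
(v(3, 2)*4 + 278)*x(-12) = (2*4 + 278)*(6*(-12)) = (8 + 278)*(-72) = 286*(-72) = -20592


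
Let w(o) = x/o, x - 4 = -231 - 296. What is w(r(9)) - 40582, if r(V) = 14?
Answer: -568671/14 ≈ -40619.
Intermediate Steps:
x = -523 (x = 4 + (-231 - 296) = 4 - 527 = -523)
w(o) = -523/o
w(r(9)) - 40582 = -523/14 - 40582 = -568671/14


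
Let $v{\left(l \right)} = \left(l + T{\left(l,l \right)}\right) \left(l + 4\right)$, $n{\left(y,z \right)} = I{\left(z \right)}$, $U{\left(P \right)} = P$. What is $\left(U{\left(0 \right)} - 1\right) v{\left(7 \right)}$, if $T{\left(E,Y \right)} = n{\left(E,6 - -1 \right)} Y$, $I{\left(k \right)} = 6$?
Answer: $-539$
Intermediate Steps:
$n{\left(y,z \right)} = 6$
$T{\left(E,Y \right)} = 6 Y$
$v{\left(l \right)} = 7 l \left(4 + l\right)$ ($v{\left(l \right)} = \left(l + 6 l\right) \left(l + 4\right) = 7 l \left(4 + l\right)$)
$\left(U{\left(0 \right)} - 1\right) v{\left(7 \right)} = \left(0 - 1\right) 7 \cdot 7 \left(4 + 7\right) = - 7 \cdot 7 \cdot 11 = \left(-1\right) 539 = -539$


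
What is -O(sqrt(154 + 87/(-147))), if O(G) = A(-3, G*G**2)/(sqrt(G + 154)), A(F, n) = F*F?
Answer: -9*sqrt(7)/sqrt(1078 + sqrt(7517)) ≈ -0.69773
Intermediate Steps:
A(F, n) = F**2
O(G) = 9/sqrt(154 + G) (O(G) = (-3)**2/(sqrt(G + 154)) = 9/(sqrt(154 + G)) = 9/sqrt(154 + G))
-O(sqrt(154 + 87/(-147))) = -9/sqrt(154 + sqrt(154 + 87/(-147))) = -9/sqrt(154 + sqrt(154 + 87*(-1/147))) = -9/sqrt(154 + sqrt(154 - 29/49)) = -9/sqrt(154 + sqrt(7517/49)) = -9/sqrt(154 + sqrt(7517)/7)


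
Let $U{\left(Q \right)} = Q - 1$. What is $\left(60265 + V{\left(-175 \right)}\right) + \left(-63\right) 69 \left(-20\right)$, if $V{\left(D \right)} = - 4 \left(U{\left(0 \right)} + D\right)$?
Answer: $147909$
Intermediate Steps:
$U{\left(Q \right)} = -1 + Q$
$V{\left(D \right)} = 4 - 4 D$ ($V{\left(D \right)} = - 4 \left(\left(-1 + 0\right) + D\right) = - 4 \left(-1 + D\right) = 4 - 4 D$)
$\left(60265 + V{\left(-175 \right)}\right) + \left(-63\right) 69 \left(-20\right) = \left(60265 + \left(4 - -700\right)\right) + \left(-63\right) 69 \left(-20\right) = \left(60265 + \left(4 + 700\right)\right) - -86940 = \left(60265 + 704\right) + 86940 = 60969 + 86940 = 147909$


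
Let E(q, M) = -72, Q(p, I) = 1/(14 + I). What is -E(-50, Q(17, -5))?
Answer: 72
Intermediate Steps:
-E(-50, Q(17, -5)) = -1*(-72) = 72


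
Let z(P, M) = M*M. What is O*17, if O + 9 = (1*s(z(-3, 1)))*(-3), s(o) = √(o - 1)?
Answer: -153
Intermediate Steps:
z(P, M) = M²
s(o) = √(-1 + o)
O = -9 (O = -9 + (1*√(-1 + 1²))*(-3) = -9 + (1*√(-1 + 1))*(-3) = -9 + (1*√0)*(-3) = -9 + (1*0)*(-3) = -9 + 0*(-3) = -9 + 0 = -9)
O*17 = -9*17 = -153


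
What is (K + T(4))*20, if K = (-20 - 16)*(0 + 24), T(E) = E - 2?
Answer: -17240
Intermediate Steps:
T(E) = -2 + E
K = -864 (K = -36*24 = -864)
(K + T(4))*20 = (-864 + (-2 + 4))*20 = (-864 + 2)*20 = -862*20 = -17240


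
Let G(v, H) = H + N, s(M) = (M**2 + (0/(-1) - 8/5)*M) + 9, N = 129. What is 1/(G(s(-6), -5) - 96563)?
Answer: -1/96439 ≈ -1.0369e-5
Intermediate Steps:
s(M) = 9 + M**2 - 8*M/5 (s(M) = (M**2 + (0*(-1) - 8*1/5)*M) + 9 = (M**2 + (0 - 8/5)*M) + 9 = (M**2 - 8*M/5) + 9 = 9 + M**2 - 8*M/5)
G(v, H) = 129 + H (G(v, H) = H + 129 = 129 + H)
1/(G(s(-6), -5) - 96563) = 1/((129 - 5) - 96563) = 1/(124 - 96563) = 1/(-96439) = -1/96439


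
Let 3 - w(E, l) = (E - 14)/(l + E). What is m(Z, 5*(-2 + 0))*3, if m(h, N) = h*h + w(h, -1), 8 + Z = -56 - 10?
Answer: 410837/25 ≈ 16433.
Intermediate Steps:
w(E, l) = 3 - (-14 + E)/(E + l) (w(E, l) = 3 - (E - 14)/(l + E) = 3 - (-14 + E)/(E + l))
Z = -74 (Z = -8 + (-56 - 10) = -8 - 66 = -74)
m(h, N) = h² + (11 + 2*h)/(-1 + h) (m(h, N) = h*h + (14 + 2*h + 3*(-1))/(h - 1) = h² + (14 + 2*h - 3)/(-1 + h) = h² + (11 + 2*h)/(-1 + h))
m(Z, 5*(-2 + 0))*3 = ((11 + 2*(-74) + (-74)²*(-1 - 74))/(-1 - 74))*3 = ((11 - 148 + 5476*(-75))/(-75))*3 = -(11 - 148 - 410700)/75*3 = -1/75*(-410837)*3 = (410837/75)*3 = 410837/25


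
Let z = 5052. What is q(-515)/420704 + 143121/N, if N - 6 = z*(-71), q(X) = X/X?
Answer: -10035203083/25150105824 ≈ -0.39901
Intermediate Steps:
q(X) = 1
N = -358686 (N = 6 + 5052*(-71) = 6 - 358692 = -358686)
q(-515)/420704 + 143121/N = 1/420704 + 143121/(-358686) = 1*(1/420704) + 143121*(-1/358686) = 1/420704 - 47707/119562 = -10035203083/25150105824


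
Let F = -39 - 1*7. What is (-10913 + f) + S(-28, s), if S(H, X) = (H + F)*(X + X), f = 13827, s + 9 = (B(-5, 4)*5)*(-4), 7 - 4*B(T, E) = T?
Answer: 13126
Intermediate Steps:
B(T, E) = 7/4 - T/4
F = -46 (F = -39 - 7 = -46)
s = -69 (s = -9 + ((7/4 - 1/4*(-5))*5)*(-4) = -9 + ((7/4 + 5/4)*5)*(-4) = -9 + (3*5)*(-4) = -9 + 15*(-4) = -9 - 60 = -69)
S(H, X) = 2*X*(-46 + H) (S(H, X) = (H - 46)*(X + X) = (-46 + H)*(2*X) = 2*X*(-46 + H))
(-10913 + f) + S(-28, s) = (-10913 + 13827) + 2*(-69)*(-46 - 28) = 2914 + 2*(-69)*(-74) = 2914 + 10212 = 13126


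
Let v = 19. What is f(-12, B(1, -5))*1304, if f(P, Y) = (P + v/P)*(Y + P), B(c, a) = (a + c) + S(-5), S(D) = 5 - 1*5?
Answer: 850208/3 ≈ 2.8340e+5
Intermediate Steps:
S(D) = 0 (S(D) = 5 - 5 = 0)
B(c, a) = a + c (B(c, a) = (a + c) + 0 = a + c)
f(P, Y) = (P + Y)*(P + 19/P) (f(P, Y) = (P + 19/P)*(Y + P) = (P + 19/P)*(P + Y) = (P + Y)*(P + 19/P))
f(-12, B(1, -5))*1304 = (19 + (-12)**2 - 12*(-5 + 1) + 19*(-5 + 1)/(-12))*1304 = (19 + 144 - 12*(-4) + 19*(-4)*(-1/12))*1304 = (19 + 144 + 48 + 19/3)*1304 = (652/3)*1304 = 850208/3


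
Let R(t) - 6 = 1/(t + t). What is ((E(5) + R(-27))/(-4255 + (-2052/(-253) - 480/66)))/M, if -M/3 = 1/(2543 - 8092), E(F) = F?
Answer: -832510921/174361086 ≈ -4.7746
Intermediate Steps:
R(t) = 6 + 1/(2*t) (R(t) = 6 + 1/(t + t) = 6 + 1/(2*t))
M = 3/5549 (M = -3/(2543 - 8092) = -3/(-5549) = -3*(-1/5549) = 3/5549 ≈ 0.00054064)
((E(5) + R(-27))/(-4255 + (-2052/(-253) - 480/66)))/M = ((5 + (6 + (½)/(-27)))/(-4255 + (-2052/(-253) - 480/66)))/(3/5549) = ((5 + (6 + (½)*(-1/27)))/(-4255 + (-2052*(-1/253) - 480*1/66)))*(5549/3) = ((5 + (6 - 1/54))/(-4255 + (2052/253 - 80/11)))*(5549/3) = ((5 + 323/54)/(-4255 + 212/253))*(5549/3) = (593/(54*(-1076303/253)))*(5549/3) = ((593/54)*(-253/1076303))*(5549/3) = -150029/58120362*5549/3 = -832510921/174361086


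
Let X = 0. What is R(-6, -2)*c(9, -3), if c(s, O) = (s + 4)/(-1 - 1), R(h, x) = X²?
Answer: 0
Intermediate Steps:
R(h, x) = 0 (R(h, x) = 0² = 0)
c(s, O) = -2 - s/2 (c(s, O) = (4 + s)/(-2) = (4 + s)*(-½) = -2 - s/2)
R(-6, -2)*c(9, -3) = 0*(-2 - ½*9) = 0*(-2 - 9/2) = 0*(-13/2) = 0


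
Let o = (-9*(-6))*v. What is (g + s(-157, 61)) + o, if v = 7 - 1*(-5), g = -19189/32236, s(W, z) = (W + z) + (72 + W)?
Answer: 15035023/32236 ≈ 466.40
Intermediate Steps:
s(W, z) = 72 + z + 2*W
g = -19189/32236 (g = -19189*1/32236 = -19189/32236 ≈ -0.59527)
v = 12 (v = 7 + 5 = 12)
o = 648 (o = -9*(-6)*12 = 54*12 = 648)
(g + s(-157, 61)) + o = (-19189/32236 + (72 + 61 + 2*(-157))) + 648 = (-19189/32236 + (72 + 61 - 314)) + 648 = (-19189/32236 - 181) + 648 = -5853905/32236 + 648 = 15035023/32236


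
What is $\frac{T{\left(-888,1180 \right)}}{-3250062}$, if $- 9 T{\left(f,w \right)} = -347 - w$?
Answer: $- \frac{509}{9750186} \approx -5.2204 \cdot 10^{-5}$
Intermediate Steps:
$T{\left(f,w \right)} = \frac{347}{9} + \frac{w}{9}$ ($T{\left(f,w \right)} = - \frac{-347 - w}{9} = \frac{347}{9} + \frac{w}{9}$)
$\frac{T{\left(-888,1180 \right)}}{-3250062} = \frac{\frac{347}{9} + \frac{1}{9} \cdot 1180}{-3250062} = \left(\frac{347}{9} + \frac{1180}{9}\right) \left(- \frac{1}{3250062}\right) = \frac{509}{3} \left(- \frac{1}{3250062}\right) = - \frac{509}{9750186}$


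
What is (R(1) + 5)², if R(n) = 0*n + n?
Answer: 36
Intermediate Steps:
R(n) = n (R(n) = 0 + n = n)
(R(1) + 5)² = (1 + 5)² = 6² = 36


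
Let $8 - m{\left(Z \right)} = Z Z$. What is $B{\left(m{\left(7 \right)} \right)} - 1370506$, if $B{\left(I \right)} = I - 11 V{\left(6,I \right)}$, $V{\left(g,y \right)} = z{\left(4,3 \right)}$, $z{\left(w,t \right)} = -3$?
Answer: $-1370514$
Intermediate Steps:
$V{\left(g,y \right)} = -3$
$m{\left(Z \right)} = 8 - Z^{2}$ ($m{\left(Z \right)} = 8 - Z Z = 8 - Z^{2}$)
$B{\left(I \right)} = 33 + I$ ($B{\left(I \right)} = I - -33 = I + 33 = 33 + I$)
$B{\left(m{\left(7 \right)} \right)} - 1370506 = \left(33 + \left(8 - 7^{2}\right)\right) - 1370506 = \left(33 + \left(8 - 49\right)\right) - 1370506 = \left(33 - 41\right) - 1370506 = -8 - 1370506 = -1370514$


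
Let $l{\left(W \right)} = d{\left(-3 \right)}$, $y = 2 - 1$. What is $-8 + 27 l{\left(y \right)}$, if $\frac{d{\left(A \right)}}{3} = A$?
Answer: $-251$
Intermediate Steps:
$y = 1$ ($y = 2 - 1 = 1$)
$d{\left(A \right)} = 3 A$
$l{\left(W \right)} = -9$ ($l{\left(W \right)} = 3 \left(-3\right) = -9$)
$-8 + 27 l{\left(y \right)} = -8 + 27 \left(-9\right) = -8 - 243 = -251$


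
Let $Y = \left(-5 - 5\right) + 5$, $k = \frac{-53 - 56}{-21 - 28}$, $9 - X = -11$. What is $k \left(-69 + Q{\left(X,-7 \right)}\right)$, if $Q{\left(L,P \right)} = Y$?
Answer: $- \frac{8066}{49} \approx -164.61$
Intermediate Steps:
$X = 20$ ($X = 9 - -11 = 9 + 11 = 20$)
$k = \frac{109}{49}$ ($k = - \frac{109}{-49} = \left(-109\right) \left(- \frac{1}{49}\right) = \frac{109}{49} \approx 2.2245$)
$Y = -5$ ($Y = -10 + 5 = -5$)
$Q{\left(L,P \right)} = -5$
$k \left(-69 + Q{\left(X,-7 \right)}\right) = \frac{109 \left(-69 - 5\right)}{49} = \frac{109}{49} \left(-74\right) = - \frac{8066}{49}$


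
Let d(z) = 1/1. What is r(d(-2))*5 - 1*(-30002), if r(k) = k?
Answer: 30007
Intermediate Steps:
d(z) = 1
r(d(-2))*5 - 1*(-30002) = 1*5 - 1*(-30002) = 5 + 30002 = 30007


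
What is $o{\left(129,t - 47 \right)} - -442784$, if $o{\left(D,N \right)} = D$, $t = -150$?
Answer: $442913$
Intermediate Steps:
$o{\left(129,t - 47 \right)} - -442784 = 129 - -442784 = 129 + 442784 = 442913$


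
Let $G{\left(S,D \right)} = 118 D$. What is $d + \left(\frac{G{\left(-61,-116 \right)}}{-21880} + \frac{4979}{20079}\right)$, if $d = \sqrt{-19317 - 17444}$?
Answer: $\frac{47972734}{54916065} + i \sqrt{36761} \approx 0.87356 + 191.73 i$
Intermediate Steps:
$d = i \sqrt{36761}$ ($d = \sqrt{-36761} = i \sqrt{36761} \approx 191.73 i$)
$d + \left(\frac{G{\left(-61,-116 \right)}}{-21880} + \frac{4979}{20079}\right) = i \sqrt{36761} + \left(\frac{118 \left(-116\right)}{-21880} + \frac{4979}{20079}\right) = i \sqrt{36761} + \left(\left(-13688\right) \left(- \frac{1}{21880}\right) + 4979 \cdot \frac{1}{20079}\right) = i \sqrt{36761} + \left(\frac{1711}{2735} + \frac{4979}{20079}\right) = i \sqrt{36761} + \frac{47972734}{54916065} = \frac{47972734}{54916065} + i \sqrt{36761}$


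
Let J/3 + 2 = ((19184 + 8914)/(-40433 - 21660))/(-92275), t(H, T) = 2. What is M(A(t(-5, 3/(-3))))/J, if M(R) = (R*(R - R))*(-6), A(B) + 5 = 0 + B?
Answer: 0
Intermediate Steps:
A(B) = -5 + B (A(B) = -5 + (0 + B) = -5 + B)
M(R) = 0 (M(R) = (R*0)*(-6) = 0*(-6) = 0)
J = -34377705156/5729631575 (J = -6 + 3*(((19184 + 8914)/(-40433 - 21660))/(-92275)) = -6 + 3*((28098/(-62093))*(-1/92275)) = -6 + 3*((28098*(-1/62093))*(-1/92275)) = -6 + 3*(-28098/62093*(-1/92275)) = -6 + 3*(28098/5729631575) = -6 + 84294/5729631575 = -34377705156/5729631575 ≈ -6.0000)
M(A(t(-5, 3/(-3))))/J = 0/(-34377705156/5729631575) = 0*(-5729631575/34377705156) = 0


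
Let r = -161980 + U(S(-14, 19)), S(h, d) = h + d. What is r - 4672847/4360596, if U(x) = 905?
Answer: -702387673547/4360596 ≈ -1.6108e+5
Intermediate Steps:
S(h, d) = d + h
r = -161075 (r = -161980 + 905 = -161075)
r - 4672847/4360596 = -161075 - 4672847/4360596 = -702387673547/4360596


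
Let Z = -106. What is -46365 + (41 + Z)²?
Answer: -42140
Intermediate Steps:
-46365 + (41 + Z)² = -46365 + (41 - 106)² = -46365 + (-65)² = -46365 + 4225 = -42140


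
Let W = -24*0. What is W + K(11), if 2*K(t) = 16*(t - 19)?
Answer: -64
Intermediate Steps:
K(t) = -152 + 8*t (K(t) = (16*(t - 19))/2 = (16*(-19 + t))/2 = (-304 + 16*t)/2 = -152 + 8*t)
W = 0
W + K(11) = 0 + (-152 + 8*11) = 0 + (-152 + 88) = 0 - 64 = -64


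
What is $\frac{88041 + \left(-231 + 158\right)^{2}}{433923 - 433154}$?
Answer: $\frac{93370}{769} \approx 121.42$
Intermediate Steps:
$\frac{88041 + \left(-231 + 158\right)^{2}}{433923 - 433154} = \frac{88041 + \left(-73\right)^{2}}{769} = \left(88041 + 5329\right) \frac{1}{769} = 93370 \cdot \frac{1}{769} = \frac{93370}{769}$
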